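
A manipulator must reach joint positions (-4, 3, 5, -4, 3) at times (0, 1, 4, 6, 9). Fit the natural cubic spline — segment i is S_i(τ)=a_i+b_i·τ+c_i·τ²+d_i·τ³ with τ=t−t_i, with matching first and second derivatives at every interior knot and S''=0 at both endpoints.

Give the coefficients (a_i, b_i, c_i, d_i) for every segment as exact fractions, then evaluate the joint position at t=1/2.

  seg 0: a=-4 b=2579/339 c=0 d=-206/339
  seg 1: a=3 b=1961/339 c=-206/113 d=119/3051
  seg 2: a=5 b=-1390/339 c=-499/339 d=575/904
  seg 3: a=-4 b=-1597/678 c=3179/1356 d=-3179/12204
S(1/2) = -123/452

Δ: Δ0=7, Δ1=2/3, Δ2=-9/2, Δ3=7/3
row 1: diag=8, rhs=-38; c'=3/8, d'=-19/4
row 2: denom=10−3·3/8=71/8; d'=(-31−3·-19/4)/(71/8)=-134/71
row 3: denom=10−2·16/71=678/71; d'=(41−2·-134/71)/(678/71)=3179/678
back: M3=3179/678
back: M2=-134/71−16/71·3179/678=-998/339
back: M1=-19/4−3/8·-998/339=-412/113
M: M0=0, M1=-412/113, M2=-998/339, M3=3179/678, M4=0
seg 0: a=-4, c=M0/2=0, d=(M1−M0)/(6·1)=-206/339, b=Δ0−h0·(2M0+M1)/6=2579/339
seg 1: a=3, c=M1/2=-206/113, d=(M2−M1)/(6·3)=119/3051, b=Δ1−h1·(2M1+M2)/6=1961/339
seg 2: a=5, c=M2/2=-499/339, d=(M3−M2)/(6·2)=575/904, b=Δ2−h2·(2M2+M3)/6=-1390/339
seg 3: a=-4, c=M3/2=3179/1356, d=(M4−M3)/(6·3)=-3179/12204, b=Δ3−h3·(2M3+M4)/6=-1597/678
t_q=1/2 → seg 0, τ=1/2; S=-4+2579/339·τ+0·τ²+-206/339·τ³=-123/452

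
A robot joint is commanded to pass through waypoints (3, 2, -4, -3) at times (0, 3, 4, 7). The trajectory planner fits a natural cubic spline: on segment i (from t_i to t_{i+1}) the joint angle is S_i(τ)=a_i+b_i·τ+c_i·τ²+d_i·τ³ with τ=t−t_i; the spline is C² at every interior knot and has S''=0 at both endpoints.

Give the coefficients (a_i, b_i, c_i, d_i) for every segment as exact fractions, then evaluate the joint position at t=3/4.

Δ: Δ0=-1/3, Δ1=-6, Δ2=1/3
row 1: diag=8, rhs=-34; c'=1/8, d'=-17/4
row 2: denom=8−1·1/8=63/8; d'=(38−1·-17/4)/(63/8)=338/63
back: M2=338/63
back: M1=-17/4−1/8·338/63=-310/63
M: M0=0, M1=-310/63, M2=338/63, M3=0
seg 0: a=3, c=M0/2=0, d=(M1−M0)/(6·3)=-155/567, b=Δ0−h0·(2M0+M1)/6=134/63
seg 1: a=2, c=M1/2=-155/63, d=(M2−M1)/(6·1)=12/7, b=Δ1−h1·(2M1+M2)/6=-331/63
seg 2: a=-4, c=M2/2=169/63, d=(M3−M2)/(6·3)=-169/567, b=Δ2−h2·(2M2+M3)/6=-317/63
t_q=3/4 → seg 0, τ=3/4; S=3+134/63·τ+0·τ²+-155/567·τ³=2007/448

  seg 0: a=3 b=134/63 c=0 d=-155/567
  seg 1: a=2 b=-331/63 c=-155/63 d=12/7
  seg 2: a=-4 b=-317/63 c=169/63 d=-169/567
S(3/4) = 2007/448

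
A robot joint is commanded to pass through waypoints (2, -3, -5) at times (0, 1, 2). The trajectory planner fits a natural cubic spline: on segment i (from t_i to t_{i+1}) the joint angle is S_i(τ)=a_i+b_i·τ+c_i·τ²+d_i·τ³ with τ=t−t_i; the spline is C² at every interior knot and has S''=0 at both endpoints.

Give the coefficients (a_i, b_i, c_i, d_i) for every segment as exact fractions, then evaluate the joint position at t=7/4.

  seg 0: a=2 b=-23/4 c=0 d=3/4
  seg 1: a=-3 b=-7/2 c=9/4 d=-3/4
S(7/4) = -1197/256

Δ: Δ0=-5, Δ1=-2
row 1: diag=4, rhs=18; c'=1/4, d'=9/2
back: M1=9/2
M: M0=0, M1=9/2, M2=0
seg 0: a=2, c=M0/2=0, d=(M1−M0)/(6·1)=3/4, b=Δ0−h0·(2M0+M1)/6=-23/4
seg 1: a=-3, c=M1/2=9/4, d=(M2−M1)/(6·1)=-3/4, b=Δ1−h1·(2M1+M2)/6=-7/2
t_q=7/4 → seg 1, τ=3/4; S=-3+-7/2·τ+9/4·τ²+-3/4·τ³=-1197/256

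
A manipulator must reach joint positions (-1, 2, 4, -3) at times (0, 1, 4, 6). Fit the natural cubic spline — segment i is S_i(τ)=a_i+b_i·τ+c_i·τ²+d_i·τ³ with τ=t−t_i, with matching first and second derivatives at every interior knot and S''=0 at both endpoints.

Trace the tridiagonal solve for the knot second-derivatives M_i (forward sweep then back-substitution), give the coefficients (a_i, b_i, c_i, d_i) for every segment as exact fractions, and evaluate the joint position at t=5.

  seg 0: a=-1 b=1343/426 c=0 d=-65/426
  seg 1: a=2 b=574/213 c=-65/142 d=-31/426
  seg 2: a=4 b=-859/426 c=-79/71 d=79/426
S(5) = 75/71

Δ: Δ0=3, Δ1=2/3, Δ2=-7/2
row 1: diag=8, rhs=-14; c'=3/8, d'=-7/4
row 2: denom=10−3·3/8=71/8; d'=(-25−3·-7/4)/(71/8)=-158/71
back: M2=-158/71
back: M1=-7/4−3/8·-158/71=-65/71
M: M0=0, M1=-65/71, M2=-158/71, M3=0
seg 0: a=-1, c=M0/2=0, d=(M1−M0)/(6·1)=-65/426, b=Δ0−h0·(2M0+M1)/6=1343/426
seg 1: a=2, c=M1/2=-65/142, d=(M2−M1)/(6·3)=-31/426, b=Δ1−h1·(2M1+M2)/6=574/213
seg 2: a=4, c=M2/2=-79/71, d=(M3−M2)/(6·2)=79/426, b=Δ2−h2·(2M2+M3)/6=-859/426
t_q=5 → seg 2, τ=1; S=4+-859/426·τ+-79/71·τ²+79/426·τ³=75/71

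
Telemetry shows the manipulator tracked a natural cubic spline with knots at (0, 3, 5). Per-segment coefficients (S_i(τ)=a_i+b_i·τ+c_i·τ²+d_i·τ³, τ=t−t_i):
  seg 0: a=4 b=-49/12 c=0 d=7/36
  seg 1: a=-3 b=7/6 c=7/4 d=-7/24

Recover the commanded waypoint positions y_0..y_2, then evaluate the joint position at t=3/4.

y_0=4 y_1=-3 y_2=4
S(3/4) = 261/256

y_0 = S_0(0) = a_0 = 4
y_1 = S_1(0) = a_1 = -3
y_2 = S_1(2) = 4
t_q=3/4 is in segment 0 (τ=3/4); S_0(τ)=261/256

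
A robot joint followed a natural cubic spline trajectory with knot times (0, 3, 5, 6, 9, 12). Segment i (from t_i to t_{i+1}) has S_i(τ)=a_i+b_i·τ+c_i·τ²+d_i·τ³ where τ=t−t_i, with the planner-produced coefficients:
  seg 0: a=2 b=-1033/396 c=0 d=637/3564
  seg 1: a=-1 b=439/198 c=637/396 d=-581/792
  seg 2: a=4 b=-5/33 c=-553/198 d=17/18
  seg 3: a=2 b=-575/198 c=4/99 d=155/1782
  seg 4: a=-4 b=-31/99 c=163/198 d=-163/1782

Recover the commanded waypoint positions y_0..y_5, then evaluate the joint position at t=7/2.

y_0=2 y_1=-1 y_2=4 y_3=2 y_4=-4 y_5=0
S(7/2) = 295/704

y_0 = S_0(0) = a_0 = 2
y_1 = S_1(0) = a_1 = -1
y_2 = S_2(0) = a_2 = 4
y_3 = S_3(0) = a_3 = 2
y_4 = S_4(0) = a_4 = -4
y_5 = S_4(3) = 0
t_q=7/2 is in segment 1 (τ=1/2); S_1(τ)=295/704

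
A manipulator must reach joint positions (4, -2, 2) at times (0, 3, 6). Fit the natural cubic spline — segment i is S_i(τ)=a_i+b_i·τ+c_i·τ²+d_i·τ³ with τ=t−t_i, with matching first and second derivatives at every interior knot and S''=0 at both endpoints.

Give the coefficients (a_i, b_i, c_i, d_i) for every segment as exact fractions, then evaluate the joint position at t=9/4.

  seg 0: a=4 b=-17/6 c=0 d=5/54
  seg 1: a=-2 b=-1/3 c=5/6 d=-5/54
S(9/4) = -169/128

Δ: Δ0=-2, Δ1=4/3
row 1: diag=12, rhs=20; c'=1/4, d'=5/3
back: M1=5/3
M: M0=0, M1=5/3, M2=0
seg 0: a=4, c=M0/2=0, d=(M1−M0)/(6·3)=5/54, b=Δ0−h0·(2M0+M1)/6=-17/6
seg 1: a=-2, c=M1/2=5/6, d=(M2−M1)/(6·3)=-5/54, b=Δ1−h1·(2M1+M2)/6=-1/3
t_q=9/4 → seg 0, τ=9/4; S=4+-17/6·τ+0·τ²+5/54·τ³=-169/128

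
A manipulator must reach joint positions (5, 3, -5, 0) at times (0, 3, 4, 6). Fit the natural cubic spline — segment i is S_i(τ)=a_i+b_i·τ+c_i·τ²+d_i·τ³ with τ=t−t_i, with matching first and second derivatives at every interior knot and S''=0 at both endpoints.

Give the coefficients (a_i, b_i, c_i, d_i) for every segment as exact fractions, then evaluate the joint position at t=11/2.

  seg 0: a=5 b=793/282 c=0 d=-109/282
  seg 1: a=3 b=-1075/141 c=-327/94 d=875/282
  seg 2: a=-5 b=-1487/282 c=274/47 d=-137/141
S(11/2) = -1155/376

Δ: Δ0=-2/3, Δ1=-8, Δ2=5/2
row 1: diag=8, rhs=-44; c'=1/8, d'=-11/2
row 2: denom=6−1·1/8=47/8; d'=(63−1·-11/2)/(47/8)=548/47
back: M2=548/47
back: M1=-11/2−1/8·548/47=-327/47
M: M0=0, M1=-327/47, M2=548/47, M3=0
seg 0: a=5, c=M0/2=0, d=(M1−M0)/(6·3)=-109/282, b=Δ0−h0·(2M0+M1)/6=793/282
seg 1: a=3, c=M1/2=-327/94, d=(M2−M1)/(6·1)=875/282, b=Δ1−h1·(2M1+M2)/6=-1075/141
seg 2: a=-5, c=M2/2=274/47, d=(M3−M2)/(6·2)=-137/141, b=Δ2−h2·(2M2+M3)/6=-1487/282
t_q=11/2 → seg 2, τ=3/2; S=-5+-1487/282·τ+274/47·τ²+-137/141·τ³=-1155/376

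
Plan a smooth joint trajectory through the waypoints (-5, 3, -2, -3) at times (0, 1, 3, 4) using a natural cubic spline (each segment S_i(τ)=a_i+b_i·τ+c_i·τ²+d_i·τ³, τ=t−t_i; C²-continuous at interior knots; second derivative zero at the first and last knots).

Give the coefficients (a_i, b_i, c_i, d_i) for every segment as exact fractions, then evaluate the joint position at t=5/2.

  seg 0: a=-5 b=161/16 c=0 d=-33/16
  seg 1: a=3 b=31/8 c=-99/16 d=3/2
  seg 2: a=-2 b=-23/8 c=45/16 d=-15/16
S(5/2) = -3/64

Δ: Δ0=8, Δ1=-5/2, Δ2=-1
row 1: diag=6, rhs=-63; c'=1/3, d'=-21/2
row 2: denom=6−2·1/3=16/3; d'=(9−2·-21/2)/(16/3)=45/8
back: M2=45/8
back: M1=-21/2−1/3·45/8=-99/8
M: M0=0, M1=-99/8, M2=45/8, M3=0
seg 0: a=-5, c=M0/2=0, d=(M1−M0)/(6·1)=-33/16, b=Δ0−h0·(2M0+M1)/6=161/16
seg 1: a=3, c=M1/2=-99/16, d=(M2−M1)/(6·2)=3/2, b=Δ1−h1·(2M1+M2)/6=31/8
seg 2: a=-2, c=M2/2=45/16, d=(M3−M2)/(6·1)=-15/16, b=Δ2−h2·(2M2+M3)/6=-23/8
t_q=5/2 → seg 1, τ=3/2; S=3+31/8·τ+-99/16·τ²+3/2·τ³=-3/64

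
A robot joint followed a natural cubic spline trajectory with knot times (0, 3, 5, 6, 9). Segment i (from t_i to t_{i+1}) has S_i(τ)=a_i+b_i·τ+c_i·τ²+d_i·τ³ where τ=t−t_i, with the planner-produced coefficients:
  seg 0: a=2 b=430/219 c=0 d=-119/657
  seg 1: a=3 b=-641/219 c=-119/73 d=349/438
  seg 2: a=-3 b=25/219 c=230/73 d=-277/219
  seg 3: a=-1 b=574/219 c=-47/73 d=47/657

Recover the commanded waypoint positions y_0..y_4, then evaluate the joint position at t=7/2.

y_0 = S_0(0) = a_0 = 2
y_1 = S_1(0) = a_1 = 3
y_2 = S_2(0) = a_2 = -3
y_3 = S_3(0) = a_3 = -1
y_4 = S_3(3) = 3
t_q=7/2 is in segment 1 (τ=1/2); S_1(τ)=1435/1168

y_0=2 y_1=3 y_2=-3 y_3=-1 y_4=3
S(7/2) = 1435/1168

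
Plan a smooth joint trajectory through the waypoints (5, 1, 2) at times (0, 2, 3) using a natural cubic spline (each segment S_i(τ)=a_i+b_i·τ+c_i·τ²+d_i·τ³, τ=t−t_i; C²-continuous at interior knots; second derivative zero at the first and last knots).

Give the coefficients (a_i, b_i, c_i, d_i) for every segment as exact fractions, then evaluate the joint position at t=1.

Δ: Δ0=-2, Δ1=1
row 1: diag=6, rhs=18; c'=1/6, d'=3
back: M1=3
M: M0=0, M1=3, M2=0
seg 0: a=5, c=M0/2=0, d=(M1−M0)/(6·2)=1/4, b=Δ0−h0·(2M0+M1)/6=-3
seg 1: a=1, c=M1/2=3/2, d=(M2−M1)/(6·1)=-1/2, b=Δ1−h1·(2M1+M2)/6=0
t_q=1 → seg 0, τ=1; S=5+-3·τ+0·τ²+1/4·τ³=9/4

  seg 0: a=5 b=-3 c=0 d=1/4
  seg 1: a=1 b=0 c=3/2 d=-1/2
S(1) = 9/4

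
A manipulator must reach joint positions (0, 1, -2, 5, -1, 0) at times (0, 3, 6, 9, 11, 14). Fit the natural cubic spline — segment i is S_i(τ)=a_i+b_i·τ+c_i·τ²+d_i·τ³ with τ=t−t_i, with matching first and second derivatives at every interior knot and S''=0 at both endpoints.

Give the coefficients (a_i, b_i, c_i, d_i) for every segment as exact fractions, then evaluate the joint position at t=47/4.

Δ: Δ0=1/3, Δ1=-1, Δ2=7/3, Δ3=-3, Δ4=1/3
row 1: diag=12, rhs=-8; c'=1/4, d'=-2/3
row 2: denom=12−3·1/4=45/4; d'=(20−3·-2/3)/(45/4)=88/45
row 3: denom=10−3·4/15=46/5; d'=(-32−3·88/45)/(46/5)=-284/69
row 4: denom=10−2·5/23=220/23; d'=(20−2·-284/69)/(220/23)=487/165
back: M4=487/165
back: M3=-284/69−5/23·487/165=-157/33
back: M2=88/45−4/15·-157/33=532/165
back: M1=-2/3−1/4·532/165=-81/55
M: M0=0, M1=-81/55, M2=532/165, M3=-157/33, M4=487/165, M5=0
seg 0: a=0, c=M0/2=0, d=(M1−M0)/(6·3)=-9/110, b=Δ0−h0·(2M0+M1)/6=353/330
seg 1: a=1, c=M1/2=-81/110, d=(M2−M1)/(6·3)=155/594, b=Δ1−h1·(2M1+M2)/6=-188/165
seg 2: a=-2, c=M2/2=266/165, d=(M3−M2)/(6·3)=-439/990, b=Δ2−h2·(2M2+M3)/6=491/330
seg 3: a=5, c=M3/2=-157/66, d=(M4−M3)/(6·2)=106/165, b=Δ3−h3·(2M3+M4)/6=-134/165
seg 4: a=-1, c=M4/2=487/330, d=(M5−M4)/(6·3)=-487/2970, b=Δ4−h4·(2M4+M5)/6=-144/55
t_q=47/4 → seg 4, τ=3/4; S=-1+-144/55·τ+487/330·τ²+-487/2970·τ³=-15507/7040

  seg 0: a=0 b=353/330 c=0 d=-9/110
  seg 1: a=1 b=-188/165 c=-81/110 d=155/594
  seg 2: a=-2 b=491/330 c=266/165 d=-439/990
  seg 3: a=5 b=-134/165 c=-157/66 d=106/165
  seg 4: a=-1 b=-144/55 c=487/330 d=-487/2970
S(47/4) = -15507/7040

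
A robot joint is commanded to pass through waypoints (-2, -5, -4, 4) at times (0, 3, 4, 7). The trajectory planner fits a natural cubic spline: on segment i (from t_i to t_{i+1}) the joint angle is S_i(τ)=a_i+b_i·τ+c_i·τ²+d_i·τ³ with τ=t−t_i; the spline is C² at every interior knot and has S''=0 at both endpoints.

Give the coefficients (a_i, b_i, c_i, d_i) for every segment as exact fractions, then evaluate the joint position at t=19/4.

  seg 0: a=-2 b=-106/63 c=0 d=43/567
  seg 1: a=-5 b=23/63 c=43/63 d=-1/21
  seg 2: a=-4 b=100/63 c=34/63 d=-34/567
S(19/4) = -81/32

Δ: Δ0=-1, Δ1=1, Δ2=8/3
row 1: diag=8, rhs=12; c'=1/8, d'=3/2
row 2: denom=8−1·1/8=63/8; d'=(10−1·3/2)/(63/8)=68/63
back: M2=68/63
back: M1=3/2−1/8·68/63=86/63
M: M0=0, M1=86/63, M2=68/63, M3=0
seg 0: a=-2, c=M0/2=0, d=(M1−M0)/(6·3)=43/567, b=Δ0−h0·(2M0+M1)/6=-106/63
seg 1: a=-5, c=M1/2=43/63, d=(M2−M1)/(6·1)=-1/21, b=Δ1−h1·(2M1+M2)/6=23/63
seg 2: a=-4, c=M2/2=34/63, d=(M3−M2)/(6·3)=-34/567, b=Δ2−h2·(2M2+M3)/6=100/63
t_q=19/4 → seg 2, τ=3/4; S=-4+100/63·τ+34/63·τ²+-34/567·τ³=-81/32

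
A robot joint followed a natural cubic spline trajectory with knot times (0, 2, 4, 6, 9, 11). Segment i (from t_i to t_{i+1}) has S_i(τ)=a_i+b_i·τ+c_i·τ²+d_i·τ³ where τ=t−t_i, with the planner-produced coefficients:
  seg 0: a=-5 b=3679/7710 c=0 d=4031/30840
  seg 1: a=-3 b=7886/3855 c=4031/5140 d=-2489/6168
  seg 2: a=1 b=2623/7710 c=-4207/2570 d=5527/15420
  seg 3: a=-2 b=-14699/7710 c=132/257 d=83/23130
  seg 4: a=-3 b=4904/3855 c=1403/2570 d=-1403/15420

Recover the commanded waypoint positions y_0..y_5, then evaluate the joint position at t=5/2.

y_0=-5 y_1=-3 y_2=1 y_3=-2 y_4=-3 y_5=1
S(5/2) = -150627/82240

y_0 = S_0(0) = a_0 = -5
y_1 = S_1(0) = a_1 = -3
y_2 = S_2(0) = a_2 = 1
y_3 = S_3(0) = a_3 = -2
y_4 = S_4(0) = a_4 = -3
y_5 = S_4(2) = 1
t_q=5/2 is in segment 1 (τ=1/2); S_1(τ)=-150627/82240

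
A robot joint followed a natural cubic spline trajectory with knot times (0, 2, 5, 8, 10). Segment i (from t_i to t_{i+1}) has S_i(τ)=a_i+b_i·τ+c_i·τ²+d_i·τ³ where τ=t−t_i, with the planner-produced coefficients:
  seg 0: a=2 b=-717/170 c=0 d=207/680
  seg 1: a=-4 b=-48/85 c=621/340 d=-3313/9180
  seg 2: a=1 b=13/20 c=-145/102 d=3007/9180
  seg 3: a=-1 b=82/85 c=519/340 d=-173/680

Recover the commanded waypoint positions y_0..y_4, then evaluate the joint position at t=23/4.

y_0 = S_0(0) = a_0 = 2
y_1 = S_1(0) = a_1 = -4
y_2 = S_2(0) = a_2 = 1
y_3 = S_3(0) = a_3 = -1
y_4 = S_3(2) = 5
t_q=23/4 is in segment 2 (τ=3/4); S_2(τ)=3595/4352

y_0=2 y_1=-4 y_2=1 y_3=-1 y_4=5
S(23/4) = 3595/4352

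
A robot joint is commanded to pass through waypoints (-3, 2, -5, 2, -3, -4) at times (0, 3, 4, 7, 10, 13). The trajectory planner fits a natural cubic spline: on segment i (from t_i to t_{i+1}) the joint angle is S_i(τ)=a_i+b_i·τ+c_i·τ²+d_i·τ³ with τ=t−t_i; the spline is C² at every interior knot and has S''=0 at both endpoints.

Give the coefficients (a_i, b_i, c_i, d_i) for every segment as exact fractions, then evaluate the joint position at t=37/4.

Δ: Δ0=5/3, Δ1=-7, Δ2=7/3, Δ3=-5/3, Δ4=-1/3
row 1: diag=8, rhs=-52; c'=1/8, d'=-13/2
row 2: denom=8−1·1/8=63/8; d'=(56−1·-13/2)/(63/8)=500/63
row 3: denom=12−3·8/21=76/7; d'=(-24−3·500/63)/(76/7)=-251/57
row 4: denom=12−3·21/76=849/76; d'=(8−3·-251/57)/(849/76)=1612/849
back: M4=1612/849
back: M3=-251/57−21/76·1612/849=-4184/849
back: M2=500/63−8/21·-4184/849=8332/849
back: M1=-13/2−1/8·8332/849=-6560/849
M: M0=0, M1=-6560/849, M2=8332/849, M3=-4184/849, M4=1612/849, M5=0
seg 0: a=-3, c=M0/2=0, d=(M1−M0)/(6·3)=-3280/7641, b=Δ0−h0·(2M0+M1)/6=1565/283
seg 1: a=2, c=M1/2=-3280/849, d=(M2−M1)/(6·1)=2482/849, b=Δ1−h1·(2M1+M2)/6=-1715/283
seg 2: a=-5, c=M2/2=4166/849, d=(M3−M2)/(6·3)=-2086/2547, b=Δ2−h2·(2M2+M3)/6=-4259/849
seg 3: a=2, c=M3/2=-2092/849, d=(M4−M3)/(6·3)=322/849, b=Δ3−h3·(2M3+M4)/6=1963/849
seg 4: a=-3, c=M4/2=806/849, d=(M5−M4)/(6·3)=-806/7641, b=Δ4−h4·(2M4+M5)/6=-1895/849
t_q=37/4 → seg 3, τ=9/4; S=2+1963/849·τ+-2092/849·τ²+322/849·τ³=-8621/9056

  seg 0: a=-3 b=1565/283 c=0 d=-3280/7641
  seg 1: a=2 b=-1715/283 c=-3280/849 d=2482/849
  seg 2: a=-5 b=-4259/849 c=4166/849 d=-2086/2547
  seg 3: a=2 b=1963/849 c=-2092/849 d=322/849
  seg 4: a=-3 b=-1895/849 c=806/849 d=-806/7641
S(37/4) = -8621/9056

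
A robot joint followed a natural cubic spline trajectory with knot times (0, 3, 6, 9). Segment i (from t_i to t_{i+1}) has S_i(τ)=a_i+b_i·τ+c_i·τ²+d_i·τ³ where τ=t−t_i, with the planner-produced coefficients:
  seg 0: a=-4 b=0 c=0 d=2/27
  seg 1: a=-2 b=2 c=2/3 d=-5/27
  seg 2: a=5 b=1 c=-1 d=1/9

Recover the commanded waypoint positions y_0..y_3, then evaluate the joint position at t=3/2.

y_0 = S_0(0) = a_0 = -4
y_1 = S_1(0) = a_1 = -2
y_2 = S_2(0) = a_2 = 5
y_3 = S_2(3) = 2
t_q=3/2 is in segment 0 (τ=3/2); S_0(τ)=-15/4

y_0=-4 y_1=-2 y_2=5 y_3=2
S(3/2) = -15/4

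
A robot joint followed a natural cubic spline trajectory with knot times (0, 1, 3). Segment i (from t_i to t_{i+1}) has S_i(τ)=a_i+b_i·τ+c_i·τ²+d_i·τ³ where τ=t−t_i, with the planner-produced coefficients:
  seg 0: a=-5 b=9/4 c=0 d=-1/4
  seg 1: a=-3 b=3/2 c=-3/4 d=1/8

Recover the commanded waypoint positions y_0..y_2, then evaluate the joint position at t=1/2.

y_0 = S_0(0) = a_0 = -5
y_1 = S_1(0) = a_1 = -3
y_2 = S_1(2) = -2
t_q=1/2 is in segment 0 (τ=1/2); S_0(τ)=-125/32

y_0=-5 y_1=-3 y_2=-2
S(1/2) = -125/32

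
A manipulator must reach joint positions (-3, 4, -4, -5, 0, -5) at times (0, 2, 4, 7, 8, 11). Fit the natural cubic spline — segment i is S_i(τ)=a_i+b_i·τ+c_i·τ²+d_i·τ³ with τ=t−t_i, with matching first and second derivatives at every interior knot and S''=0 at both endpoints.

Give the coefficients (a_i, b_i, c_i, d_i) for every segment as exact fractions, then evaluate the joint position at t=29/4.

Δ: Δ0=7/2, Δ1=-4, Δ2=-1/3, Δ3=5, Δ4=-5/3
row 1: diag=8, rhs=-45; c'=1/4, d'=-45/8
row 2: denom=10−2·1/4=19/2; d'=(22−2·-45/8)/(19/2)=7/2
row 3: denom=8−3·6/19=134/19; d'=(32−3·7/2)/(134/19)=817/268
row 4: denom=8−1·19/134=1053/134; d'=(-40−1·817/268)/(1053/134)=-11537/2106
back: M4=-11537/2106
back: M3=817/268−19/134·-11537/2106=4028/1053
back: M2=7/2−6/19·4028/1053=1609/702
back: M1=-45/8−1/4·1609/702=-4351/702
M: M0=0, M1=-4351/702, M2=1609/702, M3=4028/1053, M4=-11537/2106, M5=0
seg 0: a=-3, c=M0/2=0, d=(M1−M0)/(6·2)=-4351/8424, b=Δ0−h0·(2M0+M1)/6=5861/1053
seg 1: a=4, c=M1/2=-4351/1404, d=(M2−M1)/(6·2)=745/1053, b=Δ1−h1·(2M1+M2)/6=-1331/2106
seg 2: a=-4, c=M2/2=1609/1404, d=(M3−M2)/(6·3)=3229/37908, b=Δ2−h2·(2M2+M3)/6=-9557/2106
seg 3: a=-5, c=M3/2=2014/1053, d=(M4−M3)/(6·1)=-2177/1404, b=Δ3−h3·(2M3+M4)/6=19535/4212
seg 4: a=0, c=M4/2=-11537/4212, d=(M5−M4)/(6·3)=11537/37908, b=Δ4−h4·(2M4+M5)/6=8027/2106
t_q=29/4 → seg 3, τ=1/4; S=-5+19535/4212·τ+2014/1053·τ²+-2177/1404·τ³=-336529/89856

  seg 0: a=-3 b=5861/1053 c=0 d=-4351/8424
  seg 1: a=4 b=-1331/2106 c=-4351/1404 d=745/1053
  seg 2: a=-4 b=-9557/2106 c=1609/1404 d=3229/37908
  seg 3: a=-5 b=19535/4212 c=2014/1053 d=-2177/1404
  seg 4: a=0 b=8027/2106 c=-11537/4212 d=11537/37908
S(29/4) = -336529/89856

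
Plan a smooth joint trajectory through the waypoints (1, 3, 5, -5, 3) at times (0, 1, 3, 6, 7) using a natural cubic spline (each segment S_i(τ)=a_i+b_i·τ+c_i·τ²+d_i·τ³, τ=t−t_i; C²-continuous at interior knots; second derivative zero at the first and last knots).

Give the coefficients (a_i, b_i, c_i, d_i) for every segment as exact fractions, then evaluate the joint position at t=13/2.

  seg 0: a=1 b=2165/1182 c=0 d=199/1182
  seg 1: a=3 b=1381/591 c=199/394 d=-1387/2364
  seg 2: a=5 b=-1586/591 c=-594/197 d=1654/1773
  seg 3: a=-5 b=2608/591 c=1060/197 d=-1060/591
S(13/2) = -659/394

Δ: Δ0=2, Δ1=1, Δ2=-10/3, Δ3=8
row 1: diag=6, rhs=-6; c'=1/3, d'=-1
row 2: denom=10−2·1/3=28/3; d'=(-26−2·-1)/(28/3)=-18/7
row 3: denom=8−3·9/28=197/28; d'=(68−3·-18/7)/(197/28)=2120/197
back: M3=2120/197
back: M2=-18/7−9/28·2120/197=-1188/197
back: M1=-1−1/3·-1188/197=199/197
M: M0=0, M1=199/197, M2=-1188/197, M3=2120/197, M4=0
seg 0: a=1, c=M0/2=0, d=(M1−M0)/(6·1)=199/1182, b=Δ0−h0·(2M0+M1)/6=2165/1182
seg 1: a=3, c=M1/2=199/394, d=(M2−M1)/(6·2)=-1387/2364, b=Δ1−h1·(2M1+M2)/6=1381/591
seg 2: a=5, c=M2/2=-594/197, d=(M3−M2)/(6·3)=1654/1773, b=Δ2−h2·(2M2+M3)/6=-1586/591
seg 3: a=-5, c=M3/2=1060/197, d=(M4−M3)/(6·1)=-1060/591, b=Δ3−h3·(2M3+M4)/6=2608/591
t_q=13/2 → seg 3, τ=1/2; S=-5+2608/591·τ+1060/197·τ²+-1060/591·τ³=-659/394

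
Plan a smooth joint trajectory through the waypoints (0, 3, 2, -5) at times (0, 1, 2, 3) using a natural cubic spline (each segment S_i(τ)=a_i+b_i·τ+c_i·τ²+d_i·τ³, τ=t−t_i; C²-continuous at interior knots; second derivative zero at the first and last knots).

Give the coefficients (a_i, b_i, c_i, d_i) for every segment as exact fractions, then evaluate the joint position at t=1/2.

  seg 0: a=0 b=11/3 c=0 d=-2/3
  seg 1: a=3 b=5/3 c=-2 d=-2/3
  seg 2: a=2 b=-13/3 c=-4 d=4/3
S(1/2) = 7/4

Δ: Δ0=3, Δ1=-1, Δ2=-7
row 1: diag=4, rhs=-24; c'=1/4, d'=-6
row 2: denom=4−1·1/4=15/4; d'=(-36−1·-6)/(15/4)=-8
back: M2=-8
back: M1=-6−1/4·-8=-4
M: M0=0, M1=-4, M2=-8, M3=0
seg 0: a=0, c=M0/2=0, d=(M1−M0)/(6·1)=-2/3, b=Δ0−h0·(2M0+M1)/6=11/3
seg 1: a=3, c=M1/2=-2, d=(M2−M1)/(6·1)=-2/3, b=Δ1−h1·(2M1+M2)/6=5/3
seg 2: a=2, c=M2/2=-4, d=(M3−M2)/(6·1)=4/3, b=Δ2−h2·(2M2+M3)/6=-13/3
t_q=1/2 → seg 0, τ=1/2; S=0+11/3·τ+0·τ²+-2/3·τ³=7/4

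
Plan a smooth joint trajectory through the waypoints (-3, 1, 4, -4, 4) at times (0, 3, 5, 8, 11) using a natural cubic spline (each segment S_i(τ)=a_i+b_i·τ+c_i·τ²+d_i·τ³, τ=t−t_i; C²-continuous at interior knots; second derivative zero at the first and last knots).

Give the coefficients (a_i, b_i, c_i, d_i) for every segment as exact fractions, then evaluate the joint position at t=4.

Δ: Δ0=4/3, Δ1=3/2, Δ2=-8/3, Δ3=8/3
row 1: diag=10, rhs=1; c'=1/5, d'=1/10
row 2: denom=10−2·1/5=48/5; d'=(-25−2·1/10)/(48/5)=-21/8
row 3: denom=12−3·5/16=177/16; d'=(32−3·-21/8)/(177/16)=638/177
back: M3=638/177
back: M2=-21/8−5/16·638/177=-664/177
back: M1=1/10−1/5·-664/177=301/354
M: M0=0, M1=301/354, M2=-664/177, M3=638/177, M4=0
seg 0: a=-3, c=M0/2=0, d=(M1−M0)/(6·3)=301/6372, b=Δ0−h0·(2M0+M1)/6=643/708
seg 1: a=1, c=M1/2=301/708, d=(M2−M1)/(6·2)=-181/472, b=Δ1−h1·(2M1+M2)/6=773/354
seg 2: a=4, c=M2/2=-332/177, d=(M3−M2)/(6·3)=217/531, b=Δ2−h2·(2M2+M3)/6=-127/177
seg 3: a=-4, c=M3/2=319/177, d=(M4−M3)/(6·3)=-319/1593, b=Δ3−h3·(2M3+M4)/6=-166/177
t_q=4 → seg 1, τ=1; S=1+773/354·τ+301/708·τ²+-181/472·τ³=4567/1416

  seg 0: a=-3 b=643/708 c=0 d=301/6372
  seg 1: a=1 b=773/354 c=301/708 d=-181/472
  seg 2: a=4 b=-127/177 c=-332/177 d=217/531
  seg 3: a=-4 b=-166/177 c=319/177 d=-319/1593
S(4) = 4567/1416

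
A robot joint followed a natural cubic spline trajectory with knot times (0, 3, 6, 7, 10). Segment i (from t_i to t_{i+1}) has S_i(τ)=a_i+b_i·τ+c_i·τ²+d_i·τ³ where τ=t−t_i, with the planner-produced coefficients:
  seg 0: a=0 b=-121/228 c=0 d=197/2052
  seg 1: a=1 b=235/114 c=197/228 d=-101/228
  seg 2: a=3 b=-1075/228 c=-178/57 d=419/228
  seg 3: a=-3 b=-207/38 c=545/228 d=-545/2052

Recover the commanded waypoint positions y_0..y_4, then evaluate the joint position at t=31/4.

y_0 = S_0(0) = a_0 = 0
y_1 = S_1(0) = a_1 = 1
y_2 = S_2(0) = a_2 = 3
y_3 = S_3(0) = a_3 = -3
y_4 = S_3(3) = -5
t_q=31/4 is in segment 3 (τ=3/4); S_3(τ)=-28469/4864

y_0=0 y_1=1 y_2=3 y_3=-3 y_4=-5
S(31/4) = -28469/4864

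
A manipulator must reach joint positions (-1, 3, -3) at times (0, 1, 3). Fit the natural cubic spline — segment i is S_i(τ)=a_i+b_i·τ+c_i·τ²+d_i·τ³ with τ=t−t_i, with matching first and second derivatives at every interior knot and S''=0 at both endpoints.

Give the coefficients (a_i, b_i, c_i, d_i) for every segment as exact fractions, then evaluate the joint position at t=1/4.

Δ: Δ0=4, Δ1=-3
row 1: diag=6, rhs=-42; c'=1/3, d'=-7
back: M1=-7
M: M0=0, M1=-7, M2=0
seg 0: a=-1, c=M0/2=0, d=(M1−M0)/(6·1)=-7/6, b=Δ0−h0·(2M0+M1)/6=31/6
seg 1: a=3, c=M1/2=-7/2, d=(M2−M1)/(6·2)=7/12, b=Δ1−h1·(2M1+M2)/6=5/3
t_q=1/4 → seg 0, τ=1/4; S=-1+31/6·τ+0·τ²+-7/6·τ³=35/128

  seg 0: a=-1 b=31/6 c=0 d=-7/6
  seg 1: a=3 b=5/3 c=-7/2 d=7/12
S(1/4) = 35/128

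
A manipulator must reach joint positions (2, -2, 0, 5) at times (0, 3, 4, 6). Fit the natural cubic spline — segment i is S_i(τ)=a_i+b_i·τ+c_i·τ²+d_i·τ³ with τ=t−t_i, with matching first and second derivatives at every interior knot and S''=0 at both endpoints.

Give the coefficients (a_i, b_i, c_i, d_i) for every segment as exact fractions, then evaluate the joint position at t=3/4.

  seg 0: a=2 b=-727/282 c=0 d=13/94
  seg 1: a=-2 b=163/141 c=117/94 d=-113/282
  seg 2: a=0 b=689/282 c=2/47 d=-1/141
S(3/4) = 751/6016

Δ: Δ0=-4/3, Δ1=2, Δ2=5/2
row 1: diag=8, rhs=20; c'=1/8, d'=5/2
row 2: denom=6−1·1/8=47/8; d'=(3−1·5/2)/(47/8)=4/47
back: M2=4/47
back: M1=5/2−1/8·4/47=117/47
M: M0=0, M1=117/47, M2=4/47, M3=0
seg 0: a=2, c=M0/2=0, d=(M1−M0)/(6·3)=13/94, b=Δ0−h0·(2M0+M1)/6=-727/282
seg 1: a=-2, c=M1/2=117/94, d=(M2−M1)/(6·1)=-113/282, b=Δ1−h1·(2M1+M2)/6=163/141
seg 2: a=0, c=M2/2=2/47, d=(M3−M2)/(6·2)=-1/141, b=Δ2−h2·(2M2+M3)/6=689/282
t_q=3/4 → seg 0, τ=3/4; S=2+-727/282·τ+0·τ²+13/94·τ³=751/6016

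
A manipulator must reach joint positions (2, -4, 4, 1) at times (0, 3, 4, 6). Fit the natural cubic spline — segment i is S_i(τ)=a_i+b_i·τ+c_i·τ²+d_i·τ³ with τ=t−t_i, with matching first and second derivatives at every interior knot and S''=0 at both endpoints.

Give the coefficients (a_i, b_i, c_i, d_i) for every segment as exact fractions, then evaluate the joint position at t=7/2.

Δ: Δ0=-2, Δ1=8, Δ2=-3/2
row 1: diag=8, rhs=60; c'=1/8, d'=15/2
row 2: denom=6−1·1/8=47/8; d'=(-57−1·15/2)/(47/8)=-516/47
back: M2=-516/47
back: M1=15/2−1/8·-516/47=417/47
M: M0=0, M1=417/47, M2=-516/47, M3=0
seg 0: a=2, c=M0/2=0, d=(M1−M0)/(6·3)=139/282, b=Δ0−h0·(2M0+M1)/6=-605/94
seg 1: a=-4, c=M1/2=417/94, d=(M2−M1)/(6·1)=-311/94, b=Δ1−h1·(2M1+M2)/6=323/47
seg 2: a=4, c=M2/2=-258/47, d=(M3−M2)/(6·2)=43/47, b=Δ2−h2·(2M2+M3)/6=547/94
t_q=7/2 → seg 1, τ=1/2; S=-4+323/47·τ+417/94·τ²+-311/94·τ³=99/752

  seg 0: a=2 b=-605/94 c=0 d=139/282
  seg 1: a=-4 b=323/47 c=417/94 d=-311/94
  seg 2: a=4 b=547/94 c=-258/47 d=43/47
S(7/2) = 99/752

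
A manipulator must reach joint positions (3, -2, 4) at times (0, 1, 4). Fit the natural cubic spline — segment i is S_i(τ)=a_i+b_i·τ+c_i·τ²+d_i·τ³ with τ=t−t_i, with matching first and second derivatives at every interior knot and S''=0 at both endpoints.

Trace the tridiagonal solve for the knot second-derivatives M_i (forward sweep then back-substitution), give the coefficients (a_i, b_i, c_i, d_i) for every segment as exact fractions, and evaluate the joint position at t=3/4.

  seg 0: a=3 b=-47/8 c=0 d=7/8
  seg 1: a=-2 b=-13/4 c=21/8 d=-7/24
S(3/4) = -531/512

Δ: Δ0=-5, Δ1=2
row 1: diag=8, rhs=42; c'=3/8, d'=21/4
back: M1=21/4
M: M0=0, M1=21/4, M2=0
seg 0: a=3, c=M0/2=0, d=(M1−M0)/(6·1)=7/8, b=Δ0−h0·(2M0+M1)/6=-47/8
seg 1: a=-2, c=M1/2=21/8, d=(M2−M1)/(6·3)=-7/24, b=Δ1−h1·(2M1+M2)/6=-13/4
t_q=3/4 → seg 0, τ=3/4; S=3+-47/8·τ+0·τ²+7/8·τ³=-531/512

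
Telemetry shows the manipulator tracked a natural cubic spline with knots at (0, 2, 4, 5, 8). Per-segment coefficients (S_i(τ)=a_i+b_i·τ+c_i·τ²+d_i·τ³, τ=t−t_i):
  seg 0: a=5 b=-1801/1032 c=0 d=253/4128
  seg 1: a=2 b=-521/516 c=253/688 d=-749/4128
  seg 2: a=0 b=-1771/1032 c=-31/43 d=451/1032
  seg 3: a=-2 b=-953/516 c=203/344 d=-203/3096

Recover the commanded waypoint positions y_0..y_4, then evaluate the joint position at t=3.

y_0=5 y_1=2 y_2=0 y_3=-2 y_4=-4
S(3) = 1619/1376

y_0 = S_0(0) = a_0 = 5
y_1 = S_1(0) = a_1 = 2
y_2 = S_2(0) = a_2 = 0
y_3 = S_3(0) = a_3 = -2
y_4 = S_3(3) = -4
t_q=3 is in segment 1 (τ=1); S_1(τ)=1619/1376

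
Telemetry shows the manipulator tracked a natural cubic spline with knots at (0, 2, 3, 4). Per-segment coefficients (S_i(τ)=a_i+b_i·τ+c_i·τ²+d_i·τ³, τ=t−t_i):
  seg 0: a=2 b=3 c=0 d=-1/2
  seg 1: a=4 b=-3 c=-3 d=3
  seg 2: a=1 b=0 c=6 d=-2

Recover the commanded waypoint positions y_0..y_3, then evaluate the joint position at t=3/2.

y_0=2 y_1=4 y_2=1 y_3=5
S(3/2) = 77/16

y_0 = S_0(0) = a_0 = 2
y_1 = S_1(0) = a_1 = 4
y_2 = S_2(0) = a_2 = 1
y_3 = S_2(1) = 5
t_q=3/2 is in segment 0 (τ=3/2); S_0(τ)=77/16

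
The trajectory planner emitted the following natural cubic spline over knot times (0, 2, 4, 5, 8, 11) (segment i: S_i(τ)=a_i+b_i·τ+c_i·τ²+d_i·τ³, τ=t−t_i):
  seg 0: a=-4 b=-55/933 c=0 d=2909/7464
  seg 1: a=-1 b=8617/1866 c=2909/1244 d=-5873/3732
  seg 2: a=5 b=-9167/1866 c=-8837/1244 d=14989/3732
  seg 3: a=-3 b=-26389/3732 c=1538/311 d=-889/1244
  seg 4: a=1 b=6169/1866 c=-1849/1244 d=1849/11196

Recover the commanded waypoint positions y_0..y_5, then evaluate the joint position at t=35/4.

y_0=-4 y_1=-1 y_2=5 y_3=-3 y_4=1 y_5=2
S(35/4) = 216007/79616

y_0 = S_0(0) = a_0 = -4
y_1 = S_1(0) = a_1 = -1
y_2 = S_2(0) = a_2 = 5
y_3 = S_3(0) = a_3 = -3
y_4 = S_4(0) = a_4 = 1
y_5 = S_4(3) = 2
t_q=35/4 is in segment 4 (τ=3/4); S_4(τ)=216007/79616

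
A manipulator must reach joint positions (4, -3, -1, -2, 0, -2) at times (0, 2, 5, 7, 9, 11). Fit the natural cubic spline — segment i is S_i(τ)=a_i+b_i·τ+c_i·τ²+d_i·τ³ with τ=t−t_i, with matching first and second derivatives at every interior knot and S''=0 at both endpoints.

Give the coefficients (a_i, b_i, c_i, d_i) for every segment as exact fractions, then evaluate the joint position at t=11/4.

  seg 0: a=4 b=-35003/7710 c=0 d=4009/15420
  seg 1: a=-3 b=-10949/7710 c=4009/2570 d=-3332/11565
  seg 2: a=-1 b=1237/7710 c=-531/514 d=5419/15420
  seg 3: a=-2 b=1891/7710 c=1382/1285 d=-2153/6168
  seg 4: a=0 b=1382/3855 c=-5237/5140 d=5237/30840
S(11/4) = -136073/41120

Δ: Δ0=-7/2, Δ1=2/3, Δ2=-1/2, Δ3=1, Δ4=-1
row 1: diag=10, rhs=25; c'=3/10, d'=5/2
row 2: denom=10−3·3/10=91/10; d'=(-7−3·5/2)/(91/10)=-145/91
row 3: denom=8−2·20/91=688/91; d'=(9−2·-145/91)/(688/91)=1109/688
row 4: denom=8−2·91/344=1285/172; d'=(-12−2·1109/688)/(1285/172)=-5237/2570
back: M4=-5237/2570
back: M3=1109/688−91/344·-5237/2570=2764/1285
back: M2=-145/91−20/91·2764/1285=-531/257
back: M1=5/2−3/10·-531/257=4009/1285
M: M0=0, M1=4009/1285, M2=-531/257, M3=2764/1285, M4=-5237/2570, M5=0
seg 0: a=4, c=M0/2=0, d=(M1−M0)/(6·2)=4009/15420, b=Δ0−h0·(2M0+M1)/6=-35003/7710
seg 1: a=-3, c=M1/2=4009/2570, d=(M2−M1)/(6·3)=-3332/11565, b=Δ1−h1·(2M1+M2)/6=-10949/7710
seg 2: a=-1, c=M2/2=-531/514, d=(M3−M2)/(6·2)=5419/15420, b=Δ2−h2·(2M2+M3)/6=1237/7710
seg 3: a=-2, c=M3/2=1382/1285, d=(M4−M3)/(6·2)=-2153/6168, b=Δ3−h3·(2M3+M4)/6=1891/7710
seg 4: a=0, c=M4/2=-5237/5140, d=(M5−M4)/(6·2)=5237/30840, b=Δ4−h4·(2M4+M5)/6=1382/3855
t_q=11/4 → seg 1, τ=3/4; S=-3+-10949/7710·τ+4009/2570·τ²+-3332/11565·τ³=-136073/41120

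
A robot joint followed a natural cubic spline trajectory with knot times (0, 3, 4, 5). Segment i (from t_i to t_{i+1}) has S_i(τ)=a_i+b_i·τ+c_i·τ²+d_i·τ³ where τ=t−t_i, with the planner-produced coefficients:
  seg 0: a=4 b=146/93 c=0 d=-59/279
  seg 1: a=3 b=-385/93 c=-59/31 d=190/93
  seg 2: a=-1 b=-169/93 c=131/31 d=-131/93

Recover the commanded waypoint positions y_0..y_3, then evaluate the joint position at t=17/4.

y_0 = S_0(0) = a_0 = 4
y_1 = S_1(0) = a_1 = 3
y_2 = S_2(0) = a_2 = -1
y_3 = S_2(1) = 0
t_q=17/4 is in segment 2 (τ=1/4); S_2(τ)=-2405/1984

y_0=4 y_1=3 y_2=-1 y_3=0
S(17/4) = -2405/1984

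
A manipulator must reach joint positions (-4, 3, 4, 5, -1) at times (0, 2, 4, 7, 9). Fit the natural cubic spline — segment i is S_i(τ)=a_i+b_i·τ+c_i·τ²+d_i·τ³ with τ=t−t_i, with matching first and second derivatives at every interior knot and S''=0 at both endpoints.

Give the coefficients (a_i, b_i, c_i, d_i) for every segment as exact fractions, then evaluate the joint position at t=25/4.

  seg 0: a=-4 b=4481/1032 c=0 d=-869/4128
  seg 1: a=3 b=937/516 c=-869/688 d=1249/4128
  seg 2: a=4 b=407/1032 c=95/172 d=-197/1032
  seg 3: a=5 b=-373/258 c=-401/344 d=401/2064
S(25/4) = 121289/22016

Δ: Δ0=7/2, Δ1=1/2, Δ2=1/3, Δ3=-3
row 1: diag=8, rhs=-18; c'=1/4, d'=-9/4
row 2: denom=10−2·1/4=19/2; d'=(-1−2·-9/4)/(19/2)=7/19
row 3: denom=10−3·6/19=172/19; d'=(-20−3·7/19)/(172/19)=-401/172
back: M3=-401/172
back: M2=7/19−6/19·-401/172=95/86
back: M1=-9/4−1/4·95/86=-869/344
M: M0=0, M1=-869/344, M2=95/86, M3=-401/172, M4=0
seg 0: a=-4, c=M0/2=0, d=(M1−M0)/(6·2)=-869/4128, b=Δ0−h0·(2M0+M1)/6=4481/1032
seg 1: a=3, c=M1/2=-869/688, d=(M2−M1)/(6·2)=1249/4128, b=Δ1−h1·(2M1+M2)/6=937/516
seg 2: a=4, c=M2/2=95/172, d=(M3−M2)/(6·3)=-197/1032, b=Δ2−h2·(2M2+M3)/6=407/1032
seg 3: a=5, c=M3/2=-401/344, d=(M4−M3)/(6·2)=401/2064, b=Δ3−h3·(2M3+M4)/6=-373/258
t_q=25/4 → seg 2, τ=9/4; S=4+407/1032·τ+95/172·τ²+-197/1032·τ³=121289/22016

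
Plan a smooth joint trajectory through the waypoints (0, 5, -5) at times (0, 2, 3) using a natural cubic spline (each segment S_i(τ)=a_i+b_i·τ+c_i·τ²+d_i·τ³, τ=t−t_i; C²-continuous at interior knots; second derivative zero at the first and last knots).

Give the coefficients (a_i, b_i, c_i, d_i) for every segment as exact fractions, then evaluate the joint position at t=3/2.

  seg 0: a=0 b=20/3 c=0 d=-25/24
  seg 1: a=5 b=-35/6 c=-25/4 d=25/12
S(3/2) = 415/64

Δ: Δ0=5/2, Δ1=-10
row 1: diag=6, rhs=-75; c'=1/6, d'=-25/2
back: M1=-25/2
M: M0=0, M1=-25/2, M2=0
seg 0: a=0, c=M0/2=0, d=(M1−M0)/(6·2)=-25/24, b=Δ0−h0·(2M0+M1)/6=20/3
seg 1: a=5, c=M1/2=-25/4, d=(M2−M1)/(6·1)=25/12, b=Δ1−h1·(2M1+M2)/6=-35/6
t_q=3/2 → seg 0, τ=3/2; S=0+20/3·τ+0·τ²+-25/24·τ³=415/64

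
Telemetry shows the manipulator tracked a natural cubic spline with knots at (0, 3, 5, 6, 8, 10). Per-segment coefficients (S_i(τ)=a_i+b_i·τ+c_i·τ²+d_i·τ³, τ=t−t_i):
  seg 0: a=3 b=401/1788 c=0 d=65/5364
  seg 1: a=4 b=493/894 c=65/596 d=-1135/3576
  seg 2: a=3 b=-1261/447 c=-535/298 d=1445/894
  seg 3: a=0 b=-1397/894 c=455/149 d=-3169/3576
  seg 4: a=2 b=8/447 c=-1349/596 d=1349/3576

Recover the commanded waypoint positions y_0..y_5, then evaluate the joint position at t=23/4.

y_0 = S_0(0) = a_0 = 3
y_1 = S_1(0) = a_1 = 4
y_2 = S_2(0) = a_2 = 3
y_3 = S_3(0) = a_3 = 0
y_4 = S_4(0) = a_4 = 2
y_5 = S_4(2) = -4
t_q=23/4 is in segment 2 (τ=3/4); S_2(τ)=10609/19072

y_0=3 y_1=4 y_2=3 y_3=0 y_4=2 y_5=-4
S(23/4) = 10609/19072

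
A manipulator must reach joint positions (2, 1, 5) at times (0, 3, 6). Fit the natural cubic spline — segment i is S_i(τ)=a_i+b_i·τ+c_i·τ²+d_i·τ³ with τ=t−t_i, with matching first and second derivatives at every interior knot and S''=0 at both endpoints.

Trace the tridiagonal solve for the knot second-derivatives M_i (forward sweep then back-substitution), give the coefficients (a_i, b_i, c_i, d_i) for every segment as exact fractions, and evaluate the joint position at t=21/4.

Δ: Δ0=-1/3, Δ1=4/3
row 1: diag=12, rhs=10; c'=1/4, d'=5/6
back: M1=5/6
M: M0=0, M1=5/6, M2=0
seg 0: a=2, c=M0/2=0, d=(M1−M0)/(6·3)=5/108, b=Δ0−h0·(2M0+M1)/6=-3/4
seg 1: a=1, c=M1/2=5/12, d=(M2−M1)/(6·3)=-5/108, b=Δ1−h1·(2M1+M2)/6=1/2
t_q=21/4 → seg 1, τ=9/4; S=1+1/2·τ+5/12·τ²+-5/108·τ³=949/256

  seg 0: a=2 b=-3/4 c=0 d=5/108
  seg 1: a=1 b=1/2 c=5/12 d=-5/108
S(21/4) = 949/256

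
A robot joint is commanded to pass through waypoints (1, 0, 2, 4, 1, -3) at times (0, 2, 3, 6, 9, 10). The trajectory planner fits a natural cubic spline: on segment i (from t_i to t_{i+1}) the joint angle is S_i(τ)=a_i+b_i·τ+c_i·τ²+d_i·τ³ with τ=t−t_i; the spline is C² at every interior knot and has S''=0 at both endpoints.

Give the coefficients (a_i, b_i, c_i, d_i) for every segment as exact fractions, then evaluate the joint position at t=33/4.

  seg 0: a=1 b=-10309/7314 c=0 d=1663/7314
  seg 1: a=0 b=9647/7314 c=1663/1219 d=-4997/7314
  seg 2: a=2 b=7306/3657 c=-1671/2438 d=5303/65826
  seg 3: a=4 b=443/7314 c=145/3657 d=-8627/65826
  seg 4: a=1 b=-11849/3657 c=-2779/2438 d=2779/7314
S(33/4) = 443783/156032

Δ: Δ0=-1/2, Δ1=2, Δ2=2/3, Δ3=-1, Δ4=-4
row 1: diag=6, rhs=15; c'=1/6, d'=5/2
row 2: denom=8−1·1/6=47/6; d'=(-8−1·5/2)/(47/6)=-63/47
row 3: denom=12−3·18/47=510/47; d'=(-10−3·-63/47)/(510/47)=-281/510
row 4: denom=8−3·47/170=1219/170; d'=(-18−3·-281/510)/(1219/170)=-2779/1219
back: M4=-2779/1219
back: M3=-281/510−47/170·-2779/1219=290/3657
back: M2=-63/47−18/47·290/3657=-1671/1219
back: M1=5/2−1/6·-1671/1219=3326/1219
M: M0=0, M1=3326/1219, M2=-1671/1219, M3=290/3657, M4=-2779/1219, M5=0
seg 0: a=1, c=M0/2=0, d=(M1−M0)/(6·2)=1663/7314, b=Δ0−h0·(2M0+M1)/6=-10309/7314
seg 1: a=0, c=M1/2=1663/1219, d=(M2−M1)/(6·1)=-4997/7314, b=Δ1−h1·(2M1+M2)/6=9647/7314
seg 2: a=2, c=M2/2=-1671/2438, d=(M3−M2)/(6·3)=5303/65826, b=Δ2−h2·(2M2+M3)/6=7306/3657
seg 3: a=4, c=M3/2=145/3657, d=(M4−M3)/(6·3)=-8627/65826, b=Δ3−h3·(2M3+M4)/6=443/7314
seg 4: a=1, c=M4/2=-2779/2438, d=(M5−M4)/(6·1)=2779/7314, b=Δ4−h4·(2M4+M5)/6=-11849/3657
t_q=33/4 → seg 3, τ=9/4; S=4+443/7314·τ+145/3657·τ²+-8627/65826·τ³=443783/156032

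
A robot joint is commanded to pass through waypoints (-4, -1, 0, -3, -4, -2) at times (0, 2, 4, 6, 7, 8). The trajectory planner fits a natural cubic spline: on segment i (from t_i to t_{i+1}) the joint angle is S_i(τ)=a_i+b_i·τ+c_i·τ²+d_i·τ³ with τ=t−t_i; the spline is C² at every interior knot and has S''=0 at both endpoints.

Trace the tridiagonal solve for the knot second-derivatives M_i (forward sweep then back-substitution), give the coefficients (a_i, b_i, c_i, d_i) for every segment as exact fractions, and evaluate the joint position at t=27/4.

  seg 0: a=-4 b=1019/626 c=0 d=-10/313
  seg 1: a=-1 b=779/626 c=-60/313 d=-113/1252
  seg 2: a=0 b=-379/626 c=-459/626 d=179/1252
  seg 3: a=-3 b=-1141/626 c=39/313 d=437/626
  seg 4: a=-4 b=163/313 c=1389/626 d=-463/626
S(27/4) = -160353/40064

Δ: Δ0=3/2, Δ1=1/2, Δ2=-3/2, Δ3=-1, Δ4=2
row 1: diag=8, rhs=-6; c'=1/4, d'=-3/4
row 2: denom=8−2·1/4=15/2; d'=(-12−2·-3/4)/(15/2)=-7/5
row 3: denom=6−2·4/15=82/15; d'=(3−2·-7/5)/(82/15)=87/82
row 4: denom=4−1·15/82=313/82; d'=(18−1·87/82)/(313/82)=1389/313
back: M4=1389/313
back: M3=87/82−15/82·1389/313=78/313
back: M2=-7/5−4/15·78/313=-459/313
back: M1=-3/4−1/4·-459/313=-120/313
M: M0=0, M1=-120/313, M2=-459/313, M3=78/313, M4=1389/313, M5=0
seg 0: a=-4, c=M0/2=0, d=(M1−M0)/(6·2)=-10/313, b=Δ0−h0·(2M0+M1)/6=1019/626
seg 1: a=-1, c=M1/2=-60/313, d=(M2−M1)/(6·2)=-113/1252, b=Δ1−h1·(2M1+M2)/6=779/626
seg 2: a=0, c=M2/2=-459/626, d=(M3−M2)/(6·2)=179/1252, b=Δ2−h2·(2M2+M3)/6=-379/626
seg 3: a=-3, c=M3/2=39/313, d=(M4−M3)/(6·1)=437/626, b=Δ3−h3·(2M3+M4)/6=-1141/626
seg 4: a=-4, c=M4/2=1389/626, d=(M5−M4)/(6·1)=-463/626, b=Δ4−h4·(2M4+M5)/6=163/313
t_q=27/4 → seg 3, τ=3/4; S=-3+-1141/626·τ+39/313·τ²+437/626·τ³=-160353/40064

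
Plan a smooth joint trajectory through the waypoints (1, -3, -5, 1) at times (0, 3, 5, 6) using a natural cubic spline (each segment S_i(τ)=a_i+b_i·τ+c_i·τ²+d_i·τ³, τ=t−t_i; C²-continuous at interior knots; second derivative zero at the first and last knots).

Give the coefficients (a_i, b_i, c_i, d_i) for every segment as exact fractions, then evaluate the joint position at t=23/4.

  seg 0: a=1 b=-29/42 c=0 d=-1/14
  seg 1: a=-3 b=-55/21 c=-9/14 d=61/84
  seg 2: a=-5 b=74/21 c=26/7 d=-26/21
S(23/4) = -177/224

Δ: Δ0=-4/3, Δ1=-1, Δ2=6
row 1: diag=10, rhs=2; c'=1/5, d'=1/5
row 2: denom=6−2·1/5=28/5; d'=(42−2·1/5)/(28/5)=52/7
back: M2=52/7
back: M1=1/5−1/5·52/7=-9/7
M: M0=0, M1=-9/7, M2=52/7, M3=0
seg 0: a=1, c=M0/2=0, d=(M1−M0)/(6·3)=-1/14, b=Δ0−h0·(2M0+M1)/6=-29/42
seg 1: a=-3, c=M1/2=-9/14, d=(M2−M1)/(6·2)=61/84, b=Δ1−h1·(2M1+M2)/6=-55/21
seg 2: a=-5, c=M2/2=26/7, d=(M3−M2)/(6·1)=-26/21, b=Δ2−h2·(2M2+M3)/6=74/21
t_q=23/4 → seg 2, τ=3/4; S=-5+74/21·τ+26/7·τ²+-26/21·τ³=-177/224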